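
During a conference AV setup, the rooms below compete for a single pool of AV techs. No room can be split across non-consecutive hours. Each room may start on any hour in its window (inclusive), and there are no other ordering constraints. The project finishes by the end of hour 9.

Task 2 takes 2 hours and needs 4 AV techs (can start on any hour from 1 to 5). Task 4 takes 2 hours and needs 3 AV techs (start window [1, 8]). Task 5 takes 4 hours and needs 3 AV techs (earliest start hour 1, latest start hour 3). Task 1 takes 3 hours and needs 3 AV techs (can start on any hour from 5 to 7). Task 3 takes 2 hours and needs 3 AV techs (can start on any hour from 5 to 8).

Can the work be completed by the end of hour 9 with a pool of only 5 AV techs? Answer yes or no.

no

The minimum achievable peak is 6; 5 < 6, so no feasible schedule stays within the cap.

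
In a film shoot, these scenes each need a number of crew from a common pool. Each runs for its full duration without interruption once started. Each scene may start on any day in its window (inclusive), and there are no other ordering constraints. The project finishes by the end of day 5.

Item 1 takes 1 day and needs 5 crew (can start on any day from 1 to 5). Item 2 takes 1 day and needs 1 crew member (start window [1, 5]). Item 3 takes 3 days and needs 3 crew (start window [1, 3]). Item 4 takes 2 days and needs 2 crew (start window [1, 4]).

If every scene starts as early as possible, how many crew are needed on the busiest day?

Early-start schedule: Item 1@1, Item 2@1, Item 3@1, Item 4@1.
Load per day: day 1: 11, day 2: 5, day 3: 3, day 4: 0, day 5: 0.
Peak is 11.

11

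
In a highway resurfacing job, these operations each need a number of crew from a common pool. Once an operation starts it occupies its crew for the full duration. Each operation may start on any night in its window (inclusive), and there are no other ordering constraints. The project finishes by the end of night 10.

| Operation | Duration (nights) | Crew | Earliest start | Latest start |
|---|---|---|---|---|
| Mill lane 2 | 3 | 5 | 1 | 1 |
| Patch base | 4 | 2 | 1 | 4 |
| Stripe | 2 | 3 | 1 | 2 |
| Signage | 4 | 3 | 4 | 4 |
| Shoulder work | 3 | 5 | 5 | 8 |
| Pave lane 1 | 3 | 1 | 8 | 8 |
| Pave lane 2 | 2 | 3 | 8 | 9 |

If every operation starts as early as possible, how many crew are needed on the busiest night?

10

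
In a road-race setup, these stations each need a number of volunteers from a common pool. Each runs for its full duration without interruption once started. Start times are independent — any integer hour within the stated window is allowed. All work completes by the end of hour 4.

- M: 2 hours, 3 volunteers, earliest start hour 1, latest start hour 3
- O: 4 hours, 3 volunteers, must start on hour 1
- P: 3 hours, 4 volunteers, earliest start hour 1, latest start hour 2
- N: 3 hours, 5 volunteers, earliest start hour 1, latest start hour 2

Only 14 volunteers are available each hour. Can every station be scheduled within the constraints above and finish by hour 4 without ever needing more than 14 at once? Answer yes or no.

no

The minimum achievable peak is 15; 14 < 15, so no feasible schedule stays within the cap.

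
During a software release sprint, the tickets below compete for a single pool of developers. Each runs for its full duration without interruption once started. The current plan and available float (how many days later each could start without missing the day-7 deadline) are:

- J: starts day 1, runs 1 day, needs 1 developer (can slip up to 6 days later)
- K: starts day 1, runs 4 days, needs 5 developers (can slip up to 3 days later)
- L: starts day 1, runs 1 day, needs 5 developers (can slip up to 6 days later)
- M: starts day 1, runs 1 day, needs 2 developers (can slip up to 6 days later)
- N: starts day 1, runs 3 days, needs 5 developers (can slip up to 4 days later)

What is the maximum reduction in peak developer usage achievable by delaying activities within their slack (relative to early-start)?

Early-start peak: d1:18  d2:10  d3:10  d4:5  d5:0  d6:0  d7:0 ⇒ 18.
Leveled (J@1, K@1, L@2, M@1, N@3): d1:8  d2:10  d3:10  d4:10  d5:5  d6:0  d7:0 ⇒ 10.
Reduction 18 − 10 = 8.

8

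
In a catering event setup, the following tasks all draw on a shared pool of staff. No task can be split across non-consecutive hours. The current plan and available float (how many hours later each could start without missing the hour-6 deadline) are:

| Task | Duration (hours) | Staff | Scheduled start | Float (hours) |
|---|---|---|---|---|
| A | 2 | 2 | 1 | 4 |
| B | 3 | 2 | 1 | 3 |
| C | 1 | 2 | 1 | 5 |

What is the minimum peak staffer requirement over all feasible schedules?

2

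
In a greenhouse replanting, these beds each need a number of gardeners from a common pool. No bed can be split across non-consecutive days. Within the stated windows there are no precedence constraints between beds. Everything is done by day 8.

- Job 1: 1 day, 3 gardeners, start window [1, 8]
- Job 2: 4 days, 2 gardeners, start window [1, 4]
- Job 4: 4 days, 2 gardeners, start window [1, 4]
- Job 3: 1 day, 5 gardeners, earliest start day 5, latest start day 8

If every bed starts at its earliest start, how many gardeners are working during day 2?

At early start, day 2 has: Job 2, Job 4.
Demand: 2 + 2 = 4.

4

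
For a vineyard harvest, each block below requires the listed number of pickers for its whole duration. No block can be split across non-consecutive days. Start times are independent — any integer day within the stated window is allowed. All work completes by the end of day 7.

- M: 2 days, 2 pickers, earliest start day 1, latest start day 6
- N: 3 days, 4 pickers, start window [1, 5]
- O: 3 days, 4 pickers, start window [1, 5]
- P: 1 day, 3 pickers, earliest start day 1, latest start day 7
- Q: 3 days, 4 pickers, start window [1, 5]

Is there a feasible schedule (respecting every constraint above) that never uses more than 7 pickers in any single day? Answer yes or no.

no

The minimum achievable peak is 8; 7 < 8, so no feasible schedule stays within the cap.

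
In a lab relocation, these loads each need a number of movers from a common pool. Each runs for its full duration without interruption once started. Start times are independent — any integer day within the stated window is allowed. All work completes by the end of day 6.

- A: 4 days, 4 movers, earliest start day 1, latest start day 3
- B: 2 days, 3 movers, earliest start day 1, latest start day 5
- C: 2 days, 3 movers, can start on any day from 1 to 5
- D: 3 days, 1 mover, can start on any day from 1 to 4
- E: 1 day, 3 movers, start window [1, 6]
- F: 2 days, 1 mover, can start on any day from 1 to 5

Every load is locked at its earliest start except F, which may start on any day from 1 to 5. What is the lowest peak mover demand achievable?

F@1: d1:15  d2:12  d3:5  d4:4  d5:0  d6:0 → peak 15
F@2: d1:14  d2:12  d3:6  d4:4  d5:0  d6:0 → peak 14
F@3: d1:14  d2:11  d3:6  d4:5  d5:0  d6:0 → peak 14
F@4: d1:14  d2:11  d3:5  d4:5  d5:1  d6:0 → peak 14
F@5: d1:14  d2:11  d3:5  d4:4  d5:1  d6:1 → peak 14
Best is F@2, peak 14.

14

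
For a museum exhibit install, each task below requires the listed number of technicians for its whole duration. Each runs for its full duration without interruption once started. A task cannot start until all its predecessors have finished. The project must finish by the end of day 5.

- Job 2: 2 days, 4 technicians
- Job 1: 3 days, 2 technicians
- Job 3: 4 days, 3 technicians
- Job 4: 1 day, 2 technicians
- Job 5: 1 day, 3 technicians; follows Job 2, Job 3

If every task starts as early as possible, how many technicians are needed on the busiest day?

Early-start schedule: Job 2@1, Job 1@1, Job 3@1, Job 4@1, Job 5@5.
Load per day: day 1: 11, day 2: 9, day 3: 5, day 4: 3, day 5: 3.
Peak is 11.

11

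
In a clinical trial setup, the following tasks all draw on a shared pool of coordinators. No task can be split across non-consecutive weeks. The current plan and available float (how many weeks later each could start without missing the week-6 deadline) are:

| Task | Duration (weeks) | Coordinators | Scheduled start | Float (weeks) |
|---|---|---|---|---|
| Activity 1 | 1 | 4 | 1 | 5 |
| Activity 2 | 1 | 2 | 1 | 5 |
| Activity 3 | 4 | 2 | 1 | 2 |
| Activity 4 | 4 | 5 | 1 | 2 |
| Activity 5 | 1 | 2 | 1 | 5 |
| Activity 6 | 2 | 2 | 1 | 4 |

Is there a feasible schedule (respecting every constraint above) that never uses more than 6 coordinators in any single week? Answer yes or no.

no

Total coordinator-weeks = 40; over 6 weeks the average is 40/6 > 6, so some week must exceed 6.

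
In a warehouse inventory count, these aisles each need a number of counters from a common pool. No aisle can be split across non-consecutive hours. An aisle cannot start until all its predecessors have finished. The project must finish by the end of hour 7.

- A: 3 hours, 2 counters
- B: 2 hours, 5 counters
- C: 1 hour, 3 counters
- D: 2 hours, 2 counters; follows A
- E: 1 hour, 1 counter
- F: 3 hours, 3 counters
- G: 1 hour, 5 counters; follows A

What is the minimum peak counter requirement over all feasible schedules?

7

Early-start (A@1, B@1, C@1, D@4, E@1, F@1, G@4) gives peak 14: h1:14  h2:10  h3:5  h4:7  h5:2  h6:0  h7:0.
Shift C→3, E→3, F→4, G→7.
Schedule A@1, B@1, C@3, D@4, E@3, F@4, G@7: h1:7  h2:7  h3:6  h4:5  h5:5  h6:3  h7:5 — peak 7.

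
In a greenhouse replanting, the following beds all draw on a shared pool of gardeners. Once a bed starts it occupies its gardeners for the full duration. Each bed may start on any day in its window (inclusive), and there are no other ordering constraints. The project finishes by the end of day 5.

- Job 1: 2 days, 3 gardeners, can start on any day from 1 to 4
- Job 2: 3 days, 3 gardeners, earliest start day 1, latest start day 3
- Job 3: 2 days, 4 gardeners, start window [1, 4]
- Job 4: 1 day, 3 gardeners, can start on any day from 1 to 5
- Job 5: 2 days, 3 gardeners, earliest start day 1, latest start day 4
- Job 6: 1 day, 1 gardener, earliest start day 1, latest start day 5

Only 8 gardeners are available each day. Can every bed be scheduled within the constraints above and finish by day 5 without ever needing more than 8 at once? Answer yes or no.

yes

Schedule Job 1@1, Job 2@1, Job 3@3, Job 4@5, Job 5@4, Job 6@1: d1:7  d2:6  d3:7  d4:7  d5:6 — peak 7 ≤ 8.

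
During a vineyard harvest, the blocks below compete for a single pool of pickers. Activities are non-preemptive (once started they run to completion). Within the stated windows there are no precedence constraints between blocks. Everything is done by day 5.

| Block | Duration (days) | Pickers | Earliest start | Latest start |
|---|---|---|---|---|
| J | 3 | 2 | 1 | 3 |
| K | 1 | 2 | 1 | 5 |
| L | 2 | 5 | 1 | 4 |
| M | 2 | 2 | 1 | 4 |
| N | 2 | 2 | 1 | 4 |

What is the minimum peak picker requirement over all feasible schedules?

6

Early-start (J@1, K@1, L@1, M@1, N@1) gives peak 13: d1:13  d2:11  d3:2  d4:0  d5:0.
Shift L→4, N→2.
Schedule J@1, K@1, L@4, M@1, N@2: d1:6  d2:6  d3:4  d4:5  d5:5 — peak 6.
Total picker-days = 26 over 5 days ⇒ peak ≥ ⌈26/5⌉ = 6, so 6 is optimal.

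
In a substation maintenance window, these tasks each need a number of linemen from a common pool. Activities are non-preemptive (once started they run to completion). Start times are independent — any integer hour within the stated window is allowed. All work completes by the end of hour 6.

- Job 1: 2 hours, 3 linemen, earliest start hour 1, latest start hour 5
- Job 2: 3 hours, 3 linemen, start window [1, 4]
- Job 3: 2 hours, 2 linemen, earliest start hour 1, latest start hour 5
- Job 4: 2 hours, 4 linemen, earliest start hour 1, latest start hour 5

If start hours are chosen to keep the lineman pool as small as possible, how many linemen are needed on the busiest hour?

6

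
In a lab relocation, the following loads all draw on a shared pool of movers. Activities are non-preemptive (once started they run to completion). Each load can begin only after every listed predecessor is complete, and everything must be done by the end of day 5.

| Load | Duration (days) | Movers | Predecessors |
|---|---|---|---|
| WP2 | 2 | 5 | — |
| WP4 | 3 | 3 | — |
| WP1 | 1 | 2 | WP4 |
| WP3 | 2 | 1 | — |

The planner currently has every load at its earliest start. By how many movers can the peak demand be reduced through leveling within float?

Early-start peak: d1:9  d2:9  d3:3  d4:2  d5:0 ⇒ 9.
Leveled (WP2@4, WP4@1, WP1@4, WP3@1): d1:4  d2:4  d3:3  d4:7  d5:5 ⇒ 7.
Reduction 9 − 7 = 2.

2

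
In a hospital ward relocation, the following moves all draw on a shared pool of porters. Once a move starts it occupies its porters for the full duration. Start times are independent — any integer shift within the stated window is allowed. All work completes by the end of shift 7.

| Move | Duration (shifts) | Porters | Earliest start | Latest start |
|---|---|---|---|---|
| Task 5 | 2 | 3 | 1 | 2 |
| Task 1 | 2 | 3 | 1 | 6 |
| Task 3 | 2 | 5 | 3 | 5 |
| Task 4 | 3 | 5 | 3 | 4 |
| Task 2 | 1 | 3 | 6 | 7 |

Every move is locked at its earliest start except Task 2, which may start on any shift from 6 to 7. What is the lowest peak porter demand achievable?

Task 2@6: s1:6  s2:6  s3:10  s4:10  s5:5  s6:3  s7:0 → peak 10
Task 2@7: s1:6  s2:6  s3:10  s4:10  s5:5  s6:0  s7:3 → peak 10
Best is Task 2@6, peak 10.

10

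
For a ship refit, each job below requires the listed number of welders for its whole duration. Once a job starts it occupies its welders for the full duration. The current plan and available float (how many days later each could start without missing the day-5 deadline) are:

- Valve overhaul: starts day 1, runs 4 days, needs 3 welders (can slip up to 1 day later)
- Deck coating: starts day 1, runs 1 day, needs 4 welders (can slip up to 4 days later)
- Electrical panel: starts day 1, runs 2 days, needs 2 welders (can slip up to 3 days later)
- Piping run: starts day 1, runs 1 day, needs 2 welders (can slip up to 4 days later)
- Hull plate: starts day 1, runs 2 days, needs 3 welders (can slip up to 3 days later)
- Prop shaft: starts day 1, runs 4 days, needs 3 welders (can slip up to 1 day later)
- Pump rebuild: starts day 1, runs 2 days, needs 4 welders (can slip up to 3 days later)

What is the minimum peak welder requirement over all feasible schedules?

11

Early-start (Valve overhaul@1, Deck coating@1, Electrical panel@1, Piping run@1, Hull plate@1, Prop shaft@1, Pump rebuild@1) gives peak 21: d1:21  d2:15  d3:6  d4:6  d5:0.
Shift Hull plate→2, Prop shaft→2, Pump rebuild→4.
Schedule Valve overhaul@1, Deck coating@1, Electrical panel@1, Piping run@1, Hull plate@2, Prop shaft@2, Pump rebuild@4: d1:11  d2:11  d3:9  d4:10  d5:7 — peak 11.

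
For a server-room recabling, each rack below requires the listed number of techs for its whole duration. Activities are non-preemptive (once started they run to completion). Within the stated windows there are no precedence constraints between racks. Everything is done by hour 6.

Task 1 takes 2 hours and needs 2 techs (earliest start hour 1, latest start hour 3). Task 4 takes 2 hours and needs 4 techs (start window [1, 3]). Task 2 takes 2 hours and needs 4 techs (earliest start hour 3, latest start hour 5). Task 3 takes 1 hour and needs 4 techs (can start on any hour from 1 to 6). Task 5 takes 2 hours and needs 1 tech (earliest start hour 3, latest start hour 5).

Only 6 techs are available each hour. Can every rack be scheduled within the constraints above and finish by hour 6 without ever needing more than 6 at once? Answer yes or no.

Schedule Task 1@1, Task 4@1, Task 2@3, Task 3@5, Task 5@3: h1:6  h2:6  h3:5  h4:5  h5:4  h6:0 — peak 6 ≤ 6.

yes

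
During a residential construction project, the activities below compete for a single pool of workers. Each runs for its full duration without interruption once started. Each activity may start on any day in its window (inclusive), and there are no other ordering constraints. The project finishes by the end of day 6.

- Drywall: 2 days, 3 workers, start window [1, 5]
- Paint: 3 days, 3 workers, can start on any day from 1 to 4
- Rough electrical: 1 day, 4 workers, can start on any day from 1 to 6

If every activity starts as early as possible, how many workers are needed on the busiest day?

Early-start schedule: Drywall@1, Paint@1, Rough electrical@1.
Load per day: day 1: 10, day 2: 6, day 3: 3, day 4: 0, day 5: 0, day 6: 0.
Peak is 10.

10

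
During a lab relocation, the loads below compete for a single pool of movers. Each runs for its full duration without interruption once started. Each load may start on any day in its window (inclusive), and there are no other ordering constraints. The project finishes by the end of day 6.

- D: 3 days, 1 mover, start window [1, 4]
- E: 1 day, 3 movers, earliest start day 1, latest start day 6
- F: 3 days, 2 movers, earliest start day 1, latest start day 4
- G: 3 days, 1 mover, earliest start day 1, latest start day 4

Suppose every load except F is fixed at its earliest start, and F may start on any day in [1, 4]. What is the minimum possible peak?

5

F@1: d1:7  d2:4  d3:4  d4:0  d5:0  d6:0 → peak 7
F@2: d1:5  d2:4  d3:4  d4:2  d5:0  d6:0 → peak 5
F@3: d1:5  d2:2  d3:4  d4:2  d5:2  d6:0 → peak 5
F@4: d1:5  d2:2  d3:2  d4:2  d5:2  d6:2 → peak 5
Best is F@2, peak 5.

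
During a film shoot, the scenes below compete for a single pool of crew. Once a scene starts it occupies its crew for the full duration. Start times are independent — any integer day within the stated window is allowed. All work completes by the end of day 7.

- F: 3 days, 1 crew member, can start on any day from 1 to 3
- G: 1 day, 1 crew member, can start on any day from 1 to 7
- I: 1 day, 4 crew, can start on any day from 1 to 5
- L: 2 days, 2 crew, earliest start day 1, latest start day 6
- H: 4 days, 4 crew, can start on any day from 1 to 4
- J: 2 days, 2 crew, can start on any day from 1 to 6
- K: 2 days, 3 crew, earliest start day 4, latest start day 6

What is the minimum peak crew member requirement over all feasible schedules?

6

Early-start (F@1, G@1, I@1, L@1, H@1, J@1, K@4) gives peak 14: d1:14  d2:9  d3:5  d4:7  d5:3  d6:0  d7:0.
Shift L→4, H→2, J→6, K→6.
Schedule F@1, G@1, I@1, L@4, H@2, J@6, K@6: d1:6  d2:5  d3:5  d4:6  d5:6  d6:5  d7:5 — peak 6.
Total crew member-days = 38 over 7 days ⇒ peak ≥ ⌈38/7⌉ = 6, so 6 is optimal.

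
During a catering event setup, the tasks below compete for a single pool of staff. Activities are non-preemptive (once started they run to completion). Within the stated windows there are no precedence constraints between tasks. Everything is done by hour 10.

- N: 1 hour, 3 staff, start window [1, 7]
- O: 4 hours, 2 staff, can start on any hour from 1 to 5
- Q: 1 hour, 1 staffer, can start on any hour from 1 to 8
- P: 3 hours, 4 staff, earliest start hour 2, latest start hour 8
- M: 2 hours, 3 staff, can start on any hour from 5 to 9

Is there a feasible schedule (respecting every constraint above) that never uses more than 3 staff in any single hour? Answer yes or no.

The minimum achievable peak is 4; 3 < 4, so no feasible schedule stays within the cap.

no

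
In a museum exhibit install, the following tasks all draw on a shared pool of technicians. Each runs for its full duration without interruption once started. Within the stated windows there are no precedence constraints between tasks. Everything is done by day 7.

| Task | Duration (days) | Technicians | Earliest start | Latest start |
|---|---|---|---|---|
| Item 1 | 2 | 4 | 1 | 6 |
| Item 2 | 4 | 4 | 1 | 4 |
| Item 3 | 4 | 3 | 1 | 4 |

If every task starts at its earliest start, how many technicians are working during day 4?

At early start, day 4 has: Item 2, Item 3.
Demand: 4 + 3 = 7.

7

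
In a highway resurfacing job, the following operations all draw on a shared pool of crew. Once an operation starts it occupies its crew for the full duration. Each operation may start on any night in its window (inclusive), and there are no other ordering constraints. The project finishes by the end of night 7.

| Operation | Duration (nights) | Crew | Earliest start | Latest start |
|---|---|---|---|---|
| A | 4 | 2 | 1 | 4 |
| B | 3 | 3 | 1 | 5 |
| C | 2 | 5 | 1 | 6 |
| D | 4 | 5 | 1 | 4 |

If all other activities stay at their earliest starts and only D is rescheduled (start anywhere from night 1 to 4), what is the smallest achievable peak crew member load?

D@1: n1:15  n2:15  n3:10  n4:7  n5:0  n6:0  n7:0 → peak 15
D@2: n1:10  n2:15  n3:10  n4:7  n5:5  n6:0  n7:0 → peak 15
D@3: n1:10  n2:10  n3:10  n4:7  n5:5  n6:5  n7:0 → peak 10
D@4: n1:10  n2:10  n3:5  n4:7  n5:5  n6:5  n7:5 → peak 10
Best is D@3, peak 10.

10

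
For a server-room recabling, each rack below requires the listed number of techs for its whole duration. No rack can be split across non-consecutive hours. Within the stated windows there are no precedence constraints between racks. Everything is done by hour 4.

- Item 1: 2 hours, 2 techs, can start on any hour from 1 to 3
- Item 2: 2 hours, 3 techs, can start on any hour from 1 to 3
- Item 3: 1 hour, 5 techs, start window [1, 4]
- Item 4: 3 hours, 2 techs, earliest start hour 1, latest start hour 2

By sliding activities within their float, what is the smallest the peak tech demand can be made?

7

Early-start (Item 1@1, Item 2@1, Item 3@1, Item 4@1) gives peak 12: h1:12  h2:7  h3:2  h4:0.
Shift Item 3→3.
Schedule Item 1@1, Item 2@1, Item 3@3, Item 4@1: h1:7  h2:7  h3:7  h4:0 — peak 7.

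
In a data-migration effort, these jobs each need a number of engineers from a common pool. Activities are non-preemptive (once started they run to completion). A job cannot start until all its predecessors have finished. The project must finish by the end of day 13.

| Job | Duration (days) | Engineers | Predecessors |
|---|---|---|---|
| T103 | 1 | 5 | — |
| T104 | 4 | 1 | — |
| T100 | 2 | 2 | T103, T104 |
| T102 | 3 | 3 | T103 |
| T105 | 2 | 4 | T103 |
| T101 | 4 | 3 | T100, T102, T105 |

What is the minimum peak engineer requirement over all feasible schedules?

Early-start (T103@1, T104@1, T100@5, T102@2, T105@2, T101@7) gives peak 8: d1:6  d2:8  d3:8  d4:4  d5:2  d6:2  d7:3  d8:3  d9:3  d10:3  d11:0  d12:0  d13:0.
Shift T104→2, T100→6, T105→8, T101→10.
Schedule T103@1, T104@2, T100@6, T102@2, T105@8, T101@10: d1:5  d2:4  d3:4  d4:4  d5:1  d6:2  d7:2  d8:4  d9:4  d10:3  d11:3  d12:3  d13:3 — peak 5.

5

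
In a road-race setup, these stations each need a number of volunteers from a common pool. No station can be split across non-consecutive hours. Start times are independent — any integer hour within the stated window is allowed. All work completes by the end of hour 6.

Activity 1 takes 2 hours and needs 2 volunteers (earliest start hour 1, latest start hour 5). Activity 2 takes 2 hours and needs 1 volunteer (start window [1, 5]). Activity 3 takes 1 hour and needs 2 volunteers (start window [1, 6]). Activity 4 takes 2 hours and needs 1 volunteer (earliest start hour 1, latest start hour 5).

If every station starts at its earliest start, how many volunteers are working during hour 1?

6

At early start, hour 1 has: Activity 1, Activity 2, Activity 3, Activity 4.
Demand: 2 + 1 + 2 + 1 = 6.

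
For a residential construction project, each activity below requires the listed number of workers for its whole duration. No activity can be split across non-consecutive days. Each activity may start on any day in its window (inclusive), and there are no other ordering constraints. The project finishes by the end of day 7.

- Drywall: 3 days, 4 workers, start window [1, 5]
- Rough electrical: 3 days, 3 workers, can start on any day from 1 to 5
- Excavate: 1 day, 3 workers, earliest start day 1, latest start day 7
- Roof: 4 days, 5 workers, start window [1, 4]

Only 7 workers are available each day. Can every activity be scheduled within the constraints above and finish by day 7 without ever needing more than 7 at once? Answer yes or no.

no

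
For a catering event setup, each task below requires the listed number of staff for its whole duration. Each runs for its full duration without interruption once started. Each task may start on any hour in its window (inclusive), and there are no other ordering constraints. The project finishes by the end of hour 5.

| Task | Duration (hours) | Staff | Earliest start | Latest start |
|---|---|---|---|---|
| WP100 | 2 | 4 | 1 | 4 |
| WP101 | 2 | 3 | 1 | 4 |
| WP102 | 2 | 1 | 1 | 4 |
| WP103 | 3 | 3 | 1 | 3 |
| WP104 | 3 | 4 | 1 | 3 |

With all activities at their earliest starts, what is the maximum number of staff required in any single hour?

15

Early-start schedule: WP100@1, WP101@1, WP102@1, WP103@1, WP104@1.
Load per hour: hour 1: 15, hour 2: 15, hour 3: 7, hour 4: 0, hour 5: 0.
Peak is 15.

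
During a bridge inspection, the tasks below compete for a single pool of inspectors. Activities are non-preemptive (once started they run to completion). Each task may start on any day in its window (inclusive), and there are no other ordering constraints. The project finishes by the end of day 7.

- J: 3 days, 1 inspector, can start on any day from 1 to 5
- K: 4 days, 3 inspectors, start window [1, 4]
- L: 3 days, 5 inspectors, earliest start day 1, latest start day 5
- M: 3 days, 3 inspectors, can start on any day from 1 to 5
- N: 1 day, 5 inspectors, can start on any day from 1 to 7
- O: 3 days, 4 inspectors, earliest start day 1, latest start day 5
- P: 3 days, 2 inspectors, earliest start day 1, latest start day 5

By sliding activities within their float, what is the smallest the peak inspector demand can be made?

9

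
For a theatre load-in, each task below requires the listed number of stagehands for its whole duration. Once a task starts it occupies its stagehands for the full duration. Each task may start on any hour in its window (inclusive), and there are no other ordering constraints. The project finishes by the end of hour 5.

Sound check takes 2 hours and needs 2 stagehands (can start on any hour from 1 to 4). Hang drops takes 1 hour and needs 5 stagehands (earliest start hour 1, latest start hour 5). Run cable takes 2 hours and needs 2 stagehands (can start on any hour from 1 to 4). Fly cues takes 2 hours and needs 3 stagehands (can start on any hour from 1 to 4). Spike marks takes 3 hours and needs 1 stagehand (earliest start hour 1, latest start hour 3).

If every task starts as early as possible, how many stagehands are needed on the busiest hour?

Early-start schedule: Sound check@1, Hang drops@1, Run cable@1, Fly cues@1, Spike marks@1.
Load per hour: hour 1: 13, hour 2: 8, hour 3: 1, hour 4: 0, hour 5: 0.
Peak is 13.

13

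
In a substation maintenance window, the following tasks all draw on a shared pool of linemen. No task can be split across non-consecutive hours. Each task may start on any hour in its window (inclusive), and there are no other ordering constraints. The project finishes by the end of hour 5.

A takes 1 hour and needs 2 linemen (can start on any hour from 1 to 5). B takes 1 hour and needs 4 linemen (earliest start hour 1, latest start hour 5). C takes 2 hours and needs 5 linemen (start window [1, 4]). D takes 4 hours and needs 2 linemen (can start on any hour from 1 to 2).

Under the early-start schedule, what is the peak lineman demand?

13

Early-start schedule: A@1, B@1, C@1, D@1.
Load per hour: hour 1: 13, hour 2: 7, hour 3: 2, hour 4: 2, hour 5: 0.
Peak is 13.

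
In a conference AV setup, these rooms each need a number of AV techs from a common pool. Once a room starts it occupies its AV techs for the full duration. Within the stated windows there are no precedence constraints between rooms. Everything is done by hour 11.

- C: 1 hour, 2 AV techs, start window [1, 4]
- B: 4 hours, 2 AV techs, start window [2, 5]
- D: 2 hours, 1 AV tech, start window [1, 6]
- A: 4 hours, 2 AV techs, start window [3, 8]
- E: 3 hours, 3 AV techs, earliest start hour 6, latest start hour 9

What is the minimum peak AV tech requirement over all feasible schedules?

4

Early-start (C@1, B@2, D@1, A@3, E@6) gives peak 5: h1:3  h2:3  h3:4  h4:4  h5:4  h6:5  h7:3  h8:3  h9:0  h10:0  h11:0.
Shift E→7.
Schedule C@1, B@2, D@1, A@3, E@7: h1:3  h2:3  h3:4  h4:4  h5:4  h6:2  h7:3  h8:3  h9:3  h10:0  h11:0 — peak 4.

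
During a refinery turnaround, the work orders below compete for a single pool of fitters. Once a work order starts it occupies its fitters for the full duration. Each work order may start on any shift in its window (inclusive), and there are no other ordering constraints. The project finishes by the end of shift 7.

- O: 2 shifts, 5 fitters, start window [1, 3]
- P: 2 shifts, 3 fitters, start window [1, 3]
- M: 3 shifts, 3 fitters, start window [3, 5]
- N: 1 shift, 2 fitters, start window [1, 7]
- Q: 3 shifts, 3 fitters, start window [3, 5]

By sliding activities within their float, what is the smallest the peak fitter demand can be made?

Early-start (O@1, P@1, M@3, N@1, Q@3) gives peak 10: s1:10  s2:8  s3:6  s4:6  s5:6  s6:0  s7:0.
Shift P→3, N→6, Q→5.
Schedule O@1, P@3, M@3, N@6, Q@5: s1:5  s2:5  s3:6  s4:6  s5:6  s6:5  s7:3 — peak 6.
Total fitter-shifts = 36 over 7 shifts ⇒ peak ≥ ⌈36/7⌉ = 6, so 6 is optimal.

6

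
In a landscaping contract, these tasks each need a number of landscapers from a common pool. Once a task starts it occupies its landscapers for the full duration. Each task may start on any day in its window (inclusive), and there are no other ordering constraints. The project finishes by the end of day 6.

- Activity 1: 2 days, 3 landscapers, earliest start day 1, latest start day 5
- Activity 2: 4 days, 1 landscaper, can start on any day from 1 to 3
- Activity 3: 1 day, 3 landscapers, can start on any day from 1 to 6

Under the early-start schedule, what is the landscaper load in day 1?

At early start, day 1 has: Activity 1, Activity 2, Activity 3.
Demand: 3 + 1 + 3 = 7.

7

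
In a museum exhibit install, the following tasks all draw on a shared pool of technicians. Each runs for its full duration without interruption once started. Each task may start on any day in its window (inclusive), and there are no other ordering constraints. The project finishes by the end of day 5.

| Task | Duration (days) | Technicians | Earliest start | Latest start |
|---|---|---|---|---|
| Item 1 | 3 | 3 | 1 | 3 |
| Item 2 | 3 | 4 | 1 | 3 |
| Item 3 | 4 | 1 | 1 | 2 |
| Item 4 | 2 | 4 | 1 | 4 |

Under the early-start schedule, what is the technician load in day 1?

12

At early start, day 1 has: Item 1, Item 2, Item 3, Item 4.
Demand: 3 + 4 + 1 + 4 = 12.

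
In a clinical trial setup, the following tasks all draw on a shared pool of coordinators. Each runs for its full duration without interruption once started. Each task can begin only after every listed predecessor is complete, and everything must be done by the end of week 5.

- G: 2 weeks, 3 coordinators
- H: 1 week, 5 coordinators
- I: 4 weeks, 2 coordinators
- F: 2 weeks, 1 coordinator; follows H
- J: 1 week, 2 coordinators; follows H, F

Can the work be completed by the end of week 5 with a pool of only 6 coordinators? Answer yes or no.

yes

Schedule G@2, H@1, I@2, F@2, J@4: w1:5  w2:6  w3:6  w4:4  w5:2 — peak 6 ≤ 6.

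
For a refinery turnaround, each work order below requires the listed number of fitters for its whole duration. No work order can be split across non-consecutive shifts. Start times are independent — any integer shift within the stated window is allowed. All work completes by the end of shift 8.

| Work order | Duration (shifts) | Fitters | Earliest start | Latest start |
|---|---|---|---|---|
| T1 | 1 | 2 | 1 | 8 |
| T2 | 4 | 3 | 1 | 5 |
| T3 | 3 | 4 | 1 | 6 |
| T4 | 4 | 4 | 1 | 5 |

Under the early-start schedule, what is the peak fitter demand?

13

Early-start schedule: T1@1, T2@1, T3@1, T4@1.
Load per shift: shift 1: 13, shift 2: 11, shift 3: 11, shift 4: 7, shift 5: 0, shift 6: 0, shift 7: 0, shift 8: 0.
Peak is 13.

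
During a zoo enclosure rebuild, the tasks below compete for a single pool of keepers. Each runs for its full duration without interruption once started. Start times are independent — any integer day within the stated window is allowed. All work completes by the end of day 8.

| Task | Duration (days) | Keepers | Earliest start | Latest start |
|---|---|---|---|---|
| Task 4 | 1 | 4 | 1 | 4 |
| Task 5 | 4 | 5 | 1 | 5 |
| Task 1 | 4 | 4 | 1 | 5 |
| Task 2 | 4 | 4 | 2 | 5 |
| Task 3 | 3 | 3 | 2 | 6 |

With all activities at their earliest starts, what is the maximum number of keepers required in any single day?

Early-start schedule: Task 4@1, Task 5@1, Task 1@1, Task 2@2, Task 3@2.
Load per day: day 1: 13, day 2: 16, day 3: 16, day 4: 16, day 5: 4, day 6: 0, day 7: 0, day 8: 0.
Peak is 16.

16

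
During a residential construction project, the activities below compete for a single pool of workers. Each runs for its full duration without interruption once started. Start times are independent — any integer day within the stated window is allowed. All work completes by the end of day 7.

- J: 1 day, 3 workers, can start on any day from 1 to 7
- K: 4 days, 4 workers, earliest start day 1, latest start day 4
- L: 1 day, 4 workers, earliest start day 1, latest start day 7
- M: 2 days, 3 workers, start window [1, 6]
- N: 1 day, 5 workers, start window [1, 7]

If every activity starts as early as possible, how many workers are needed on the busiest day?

19

Early-start schedule: J@1, K@1, L@1, M@1, N@1.
Load per day: day 1: 19, day 2: 7, day 3: 4, day 4: 4, day 5: 0, day 6: 0, day 7: 0.
Peak is 19.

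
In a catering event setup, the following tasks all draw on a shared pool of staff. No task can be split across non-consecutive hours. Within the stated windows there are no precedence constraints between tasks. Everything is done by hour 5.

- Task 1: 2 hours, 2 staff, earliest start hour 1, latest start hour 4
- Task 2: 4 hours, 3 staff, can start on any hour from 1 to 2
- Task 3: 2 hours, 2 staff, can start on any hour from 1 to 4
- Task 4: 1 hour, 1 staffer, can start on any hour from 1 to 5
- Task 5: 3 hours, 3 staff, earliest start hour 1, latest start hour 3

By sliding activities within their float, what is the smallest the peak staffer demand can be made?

7

Early-start (Task 1@1, Task 2@1, Task 3@1, Task 4@1, Task 5@1) gives peak 11: h1:11  h2:10  h3:6  h4:3  h5:0.
Shift Task 4→3, Task 5→3.
Schedule Task 1@1, Task 2@1, Task 3@1, Task 4@3, Task 5@3: h1:7  h2:7  h3:7  h4:6  h5:3 — peak 7.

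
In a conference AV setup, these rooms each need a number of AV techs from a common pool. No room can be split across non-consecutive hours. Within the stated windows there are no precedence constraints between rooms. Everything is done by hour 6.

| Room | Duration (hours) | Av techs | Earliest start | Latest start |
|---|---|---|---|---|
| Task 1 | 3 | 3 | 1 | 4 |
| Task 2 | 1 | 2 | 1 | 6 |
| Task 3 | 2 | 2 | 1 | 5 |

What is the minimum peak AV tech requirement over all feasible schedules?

Early-start (Task 1@1, Task 2@1, Task 3@1) gives peak 7: h1:7  h2:5  h3:3  h4:0  h5:0  h6:0.
Shift Task 2→4, Task 3→5.
Schedule Task 1@1, Task 2@4, Task 3@5: h1:3  h2:3  h3:3  h4:2  h5:2  h6:2 — peak 3.
Total AV tech-hours = 15 over 6 hours ⇒ peak ≥ ⌈15/6⌉ = 3, so 3 is optimal.

3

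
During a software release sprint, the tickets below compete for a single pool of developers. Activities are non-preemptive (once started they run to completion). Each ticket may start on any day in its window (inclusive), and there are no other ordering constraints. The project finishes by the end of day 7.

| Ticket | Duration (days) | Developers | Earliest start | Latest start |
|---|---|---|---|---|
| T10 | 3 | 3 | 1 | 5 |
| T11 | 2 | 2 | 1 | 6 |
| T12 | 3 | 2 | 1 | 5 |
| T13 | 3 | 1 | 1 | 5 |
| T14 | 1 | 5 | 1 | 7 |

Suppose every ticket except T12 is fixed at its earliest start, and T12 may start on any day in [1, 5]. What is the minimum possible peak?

T12@1: d1:13  d2:8  d3:6  d4:0  d5:0  d6:0  d7:0 → peak 13
T12@2: d1:11  d2:8  d3:6  d4:2  d5:0  d6:0  d7:0 → peak 11
T12@3: d1:11  d2:6  d3:6  d4:2  d5:2  d6:0  d7:0 → peak 11
T12@4: d1:11  d2:6  d3:4  d4:2  d5:2  d6:2  d7:0 → peak 11
T12@5: d1:11  d2:6  d3:4  d4:0  d5:2  d6:2  d7:2 → peak 11
Best is T12@2, peak 11.

11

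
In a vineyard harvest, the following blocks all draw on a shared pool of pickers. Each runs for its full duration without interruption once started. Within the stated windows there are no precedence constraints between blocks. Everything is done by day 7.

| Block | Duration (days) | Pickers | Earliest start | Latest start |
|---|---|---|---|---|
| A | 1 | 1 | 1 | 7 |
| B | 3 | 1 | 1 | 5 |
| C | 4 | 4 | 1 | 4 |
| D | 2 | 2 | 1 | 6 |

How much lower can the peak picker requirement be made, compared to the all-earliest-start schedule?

Early-start peak: d1:8  d2:7  d3:5  d4:4  d5:0  d6:0  d7:0 ⇒ 8.
Leveled (A@1, B@1, C@4, D@1): d1:4  d2:3  d3:1  d4:4  d5:4  d6:4  d7:4 ⇒ 4.
Reduction 8 − 4 = 4.

4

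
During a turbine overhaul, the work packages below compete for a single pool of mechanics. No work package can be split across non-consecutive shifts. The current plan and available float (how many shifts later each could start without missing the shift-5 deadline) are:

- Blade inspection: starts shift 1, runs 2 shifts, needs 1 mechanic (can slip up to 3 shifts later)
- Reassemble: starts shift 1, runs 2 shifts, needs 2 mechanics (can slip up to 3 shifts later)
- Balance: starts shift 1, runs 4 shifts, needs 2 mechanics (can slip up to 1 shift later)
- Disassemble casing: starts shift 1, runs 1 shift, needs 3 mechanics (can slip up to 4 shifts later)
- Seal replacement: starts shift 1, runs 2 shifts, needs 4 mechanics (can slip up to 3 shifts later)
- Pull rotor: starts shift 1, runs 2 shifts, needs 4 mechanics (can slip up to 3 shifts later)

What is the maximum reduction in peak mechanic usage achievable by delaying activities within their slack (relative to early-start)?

Early-start peak: s1:16  s2:13  s3:2  s4:2  s5:0 ⇒ 16.
Leveled (Blade inspection@1, Reassemble@3, Balance@1, Disassemble casing@1, Seal replacement@2, Pull rotor@4): s1:6  s2:7  s3:8  s4:8  s5:4 ⇒ 8.
Reduction 16 − 8 = 8.

8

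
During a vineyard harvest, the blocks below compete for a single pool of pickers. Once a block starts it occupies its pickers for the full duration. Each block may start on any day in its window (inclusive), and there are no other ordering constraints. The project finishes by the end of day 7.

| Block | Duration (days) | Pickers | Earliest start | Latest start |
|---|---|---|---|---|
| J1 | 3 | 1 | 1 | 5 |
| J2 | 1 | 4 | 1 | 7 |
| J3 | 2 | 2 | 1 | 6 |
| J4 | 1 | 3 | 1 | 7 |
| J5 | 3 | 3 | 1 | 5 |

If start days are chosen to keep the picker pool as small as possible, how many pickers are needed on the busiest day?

Early-start (J1@1, J2@1, J3@1, J4@1, J5@1) gives peak 13: d1:13  d2:6  d3:4  d4:0  d5:0  d6:0  d7:0.
Shift J2→4, J4→3, J5→5.
Schedule J1@1, J2@4, J3@1, J4@3, J5@5: d1:3  d2:3  d3:4  d4:4  d5:3  d6:3  d7:3 — peak 4.
Total picker-days = 23 over 7 days ⇒ peak ≥ ⌈23/7⌉ = 4, so 4 is optimal.

4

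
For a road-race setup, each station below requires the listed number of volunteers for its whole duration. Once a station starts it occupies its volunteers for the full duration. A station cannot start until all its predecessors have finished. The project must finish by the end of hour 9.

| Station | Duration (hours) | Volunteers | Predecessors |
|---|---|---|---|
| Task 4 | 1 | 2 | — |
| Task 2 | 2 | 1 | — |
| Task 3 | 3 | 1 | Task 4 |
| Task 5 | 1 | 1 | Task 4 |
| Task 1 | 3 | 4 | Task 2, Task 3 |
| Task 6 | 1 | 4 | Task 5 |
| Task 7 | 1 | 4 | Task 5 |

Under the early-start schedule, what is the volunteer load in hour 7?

At early start, hour 7 has: Task 1.
Demand: 4 = 4.

4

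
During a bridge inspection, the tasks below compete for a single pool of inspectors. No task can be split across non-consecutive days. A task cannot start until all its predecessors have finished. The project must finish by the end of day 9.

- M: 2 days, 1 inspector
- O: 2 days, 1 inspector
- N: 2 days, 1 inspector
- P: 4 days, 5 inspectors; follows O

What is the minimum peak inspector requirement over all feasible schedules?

5

Schedule M@1, O@1, N@1, P@3: d1:3  d2:3  d3:5  d4:5  d5:5  d6:5  d7:0  d8:0  d9:0 — peak 5.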